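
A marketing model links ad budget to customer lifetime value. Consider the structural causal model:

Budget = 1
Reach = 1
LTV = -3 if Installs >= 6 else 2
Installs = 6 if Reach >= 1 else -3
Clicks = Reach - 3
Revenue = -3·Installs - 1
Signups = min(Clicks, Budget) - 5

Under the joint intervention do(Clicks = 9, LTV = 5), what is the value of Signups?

-4

Setting Clicks = 9, LTV = 5 by intervention discards those variables' equations.
Signups = min(Clicks, Budget) - 5  [with Clicks=9, Budget=1]  = -4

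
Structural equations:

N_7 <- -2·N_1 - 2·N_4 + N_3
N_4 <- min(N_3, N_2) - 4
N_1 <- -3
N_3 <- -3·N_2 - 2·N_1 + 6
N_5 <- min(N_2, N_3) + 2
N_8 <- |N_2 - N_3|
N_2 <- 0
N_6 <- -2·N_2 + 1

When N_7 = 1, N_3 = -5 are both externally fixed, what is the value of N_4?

The joint intervention fixes N_7 = 1, N_3 = -5, removing each variable's own equation.
N_4 = min(N_3, N_2) - 4  [with N_3=-5, N_2=0]  = -9

-9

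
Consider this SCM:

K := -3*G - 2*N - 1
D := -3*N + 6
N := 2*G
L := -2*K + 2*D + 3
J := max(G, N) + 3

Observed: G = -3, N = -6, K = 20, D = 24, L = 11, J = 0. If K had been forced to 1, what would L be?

49

do(K=1) replaces the equation K := -3*G - 2*N - 1 with the constant K = 1.
N = 2*G  [with G=-3]  = -6
D = -3*N + 6  [with N=-6]  = 24
L = -2*K + 2*D + 3  [with K=1, D=24]  = 49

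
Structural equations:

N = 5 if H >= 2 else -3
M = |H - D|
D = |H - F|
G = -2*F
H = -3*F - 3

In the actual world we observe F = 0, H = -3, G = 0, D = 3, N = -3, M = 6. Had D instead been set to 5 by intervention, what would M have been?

8

Under do(D=5), the mechanism D = |H - F| is discarded; D is fixed at 5.
H = -3*F - 3  [with F=0]  = -3
M = |H - D|  [with H=-3, D=5]  = 8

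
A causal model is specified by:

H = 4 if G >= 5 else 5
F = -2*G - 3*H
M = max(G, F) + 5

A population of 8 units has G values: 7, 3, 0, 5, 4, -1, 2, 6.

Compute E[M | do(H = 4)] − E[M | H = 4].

-2.75

do(H=4) breaks H's dependence on G. With H=4 fixed, M across the units is 12, 8, 5, 10, 9, 4, 7, 11, mean 8.25.
E[M|H=4] averages over only the 3 units with H=4 (G = 7, 5, 6): M = 12, 10, 11, mean 11.
Difference = 8.25 − 11 = -2.75.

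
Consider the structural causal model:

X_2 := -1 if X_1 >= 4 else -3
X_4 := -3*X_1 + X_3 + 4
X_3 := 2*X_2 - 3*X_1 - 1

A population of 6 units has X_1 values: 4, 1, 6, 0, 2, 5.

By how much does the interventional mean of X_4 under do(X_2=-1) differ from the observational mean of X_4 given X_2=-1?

12

The intervention sets X_2=-1 in all 6 units regardless of X_1. Recomputing X_4 per unit gives -23, -5, -35, 1, -11, -29; average -17.
Observing X_2=-1 restricts to units where X_2's equation naturally yields -1: X_1 ∈ {4, 6, 5}. In that subpopulation X_4 = -23, -35, -29, mean -29.
Difference = -17 − (-29) = 12.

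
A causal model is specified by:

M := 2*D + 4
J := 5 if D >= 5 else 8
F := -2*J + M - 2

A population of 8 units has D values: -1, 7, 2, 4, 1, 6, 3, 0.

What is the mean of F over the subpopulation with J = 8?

-11

Conditioning on J=8 selects the 6 unit(s) with D ∈ {-1, 2, 4, 1, 3, 0}. Their F values: -16, -10, -6, -12, -8, -14. Mean = -11.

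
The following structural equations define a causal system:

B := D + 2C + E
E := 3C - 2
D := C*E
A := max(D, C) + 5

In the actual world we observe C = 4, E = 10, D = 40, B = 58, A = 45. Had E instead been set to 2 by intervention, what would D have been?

8

The intervention breaks the incoming arrows to E: E := 3C - 2 no longer applies, and E = 2.
D = C*E  [with C=4, E=2]  = 8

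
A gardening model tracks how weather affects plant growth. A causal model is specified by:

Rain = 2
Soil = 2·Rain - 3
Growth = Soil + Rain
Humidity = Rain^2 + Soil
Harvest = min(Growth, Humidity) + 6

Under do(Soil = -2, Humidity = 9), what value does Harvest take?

6

Setting Soil = -2, Humidity = 9 by intervention discards those variables' equations.
Growth = Soil + Rain  [with Soil=-2, Rain=2]  = 0
Harvest = min(Growth, Humidity) + 6  [with Growth=0, Humidity=9]  = 6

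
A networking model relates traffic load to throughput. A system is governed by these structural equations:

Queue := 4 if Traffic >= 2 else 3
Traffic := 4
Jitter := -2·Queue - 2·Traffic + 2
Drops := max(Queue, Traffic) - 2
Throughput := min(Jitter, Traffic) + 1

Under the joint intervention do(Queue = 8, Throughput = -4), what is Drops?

6

Under do(Queue = 8, Throughput = -4), each intervened variable's structural equation is replaced by its fixed value.
Drops = max(Queue, Traffic) - 2  [with Queue=8, Traffic=4]  = 6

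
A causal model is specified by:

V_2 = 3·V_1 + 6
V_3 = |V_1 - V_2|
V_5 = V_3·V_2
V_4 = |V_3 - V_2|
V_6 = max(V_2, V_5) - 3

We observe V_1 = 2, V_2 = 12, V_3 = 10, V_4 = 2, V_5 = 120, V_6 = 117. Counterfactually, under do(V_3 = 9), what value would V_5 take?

108

do(V_3=9) replaces the equation V_3 = |V_1 - V_2| with the constant V_3 = 9.
V_2 = 3·V_1 + 6  [with V_1=2]  = 12
V_5 = V_3·V_2  [with V_3=9, V_2=12]  = 108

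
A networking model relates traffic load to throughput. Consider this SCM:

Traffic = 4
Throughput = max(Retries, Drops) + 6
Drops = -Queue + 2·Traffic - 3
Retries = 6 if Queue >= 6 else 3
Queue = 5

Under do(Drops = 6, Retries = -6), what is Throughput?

Setting Drops = 6, Retries = -6 by intervention discards those variables' equations.
Throughput = max(Retries, Drops) + 6  [with Retries=-6, Drops=6]  = 12

12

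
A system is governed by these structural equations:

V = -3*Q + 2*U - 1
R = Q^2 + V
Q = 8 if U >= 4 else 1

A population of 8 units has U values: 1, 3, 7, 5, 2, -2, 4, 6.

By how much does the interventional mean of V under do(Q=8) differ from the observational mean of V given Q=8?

-4.5

Every unit gets Q=8 under the intervention. V values become -23, -19, -11, -15, -21, -29, -17, -13; E[V|do(Q=8)] = -18.5.
Conditioning on Q=8 selects the 4 unit(s) with U ∈ {7, 5, 4, 6}. Their V values: -11, -15, -17, -13. Mean = -14.
Difference = -18.5 − (-14) = -4.5.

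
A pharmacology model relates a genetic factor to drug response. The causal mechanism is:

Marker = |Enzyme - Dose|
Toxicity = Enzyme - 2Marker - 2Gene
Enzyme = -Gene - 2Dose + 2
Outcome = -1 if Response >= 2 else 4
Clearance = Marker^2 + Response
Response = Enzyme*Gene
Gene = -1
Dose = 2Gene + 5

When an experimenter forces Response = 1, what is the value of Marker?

The intervention breaks the incoming arrows to Response: Response = Enzyme*Gene no longer applies, and Response = 1.
Since Marker is not a descendant of the intervened variable, it is unaffected.
Dose = 2Gene + 5  [with Gene=-1]  = 3
Enzyme = -Gene - 2Dose + 2  [with Gene=-1, Dose=3]  = -3
Marker = |Enzyme - Dose|  [with Enzyme=-3, Dose=3]  = 6

6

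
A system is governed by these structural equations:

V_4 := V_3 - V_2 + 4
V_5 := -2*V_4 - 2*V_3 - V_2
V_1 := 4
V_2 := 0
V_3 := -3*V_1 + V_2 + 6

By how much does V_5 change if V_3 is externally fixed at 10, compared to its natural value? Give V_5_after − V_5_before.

-64

do(V_3=10) replaces the equation V_3 := -3*V_1 + V_2 + 6 with the constant V_3 = 10.
V_4 = V_3 - V_2 + 4  [with V_3=10, V_2=0]  = 14
V_5 = -2*V_4 - 2*V_3 - V_2  [with V_4=14, V_3=10, V_2=0]  = -48
Without intervention: V_3 = -3*V_1 + V_2 + 6  [with V_1=4, V_2=0]  = -6; V_4 = V_3 - V_2 + 4  [with V_3=-6, V_2=0]  = -2; V_5 = -2*V_4 - 2*V_3 - V_2  [with V_4=-2, V_3=-6, V_2=0]  = 16.
Change = -48 − 16 = -64.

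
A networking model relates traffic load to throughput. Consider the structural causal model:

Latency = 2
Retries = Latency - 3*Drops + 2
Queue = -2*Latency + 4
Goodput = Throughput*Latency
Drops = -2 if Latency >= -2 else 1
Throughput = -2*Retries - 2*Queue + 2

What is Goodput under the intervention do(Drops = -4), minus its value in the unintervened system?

-24

The intervention breaks the incoming arrows to Drops: Drops = -2 if Latency >= -2 else 1 no longer applies, and Drops = -4.
Queue = -2*Latency + 4  [with Latency=2]  = 0
Retries = Latency - 3*Drops + 2  [with Latency=2, Drops=-4]  = 16
Throughput = -2*Retries - 2*Queue + 2  [with Retries=16, Queue=0]  = -30
Goodput = Throughput*Latency  [with Throughput=-30, Latency=2]  = -60
Without intervention: Queue = -2*Latency + 4  [with Latency=2]  = 0; Drops = -2 if Latency >= -2 else 1  [with Latency=2]  = -2; Retries = Latency - 3*Drops + 2  [with Latency=2, Drops=-2]  = 10; Throughput = -2*Retries - 2*Queue + 2  [with Retries=10, Queue=0]  = -18; Goodput = Throughput*Latency  [with Throughput=-18, Latency=2]  = -36.
Change = -60 − (-36) = -24.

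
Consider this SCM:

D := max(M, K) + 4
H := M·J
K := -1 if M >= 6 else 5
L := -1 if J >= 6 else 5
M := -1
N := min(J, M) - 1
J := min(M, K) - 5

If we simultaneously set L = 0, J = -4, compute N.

Under do(L = 0, J = -4), each intervened variable's structural equation is replaced by its fixed value.
N = min(J, M) - 1  [with J=-4, M=-1]  = -5

-5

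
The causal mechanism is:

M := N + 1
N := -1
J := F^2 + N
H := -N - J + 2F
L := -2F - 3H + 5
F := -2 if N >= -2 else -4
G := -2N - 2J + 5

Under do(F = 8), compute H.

Under do(F=8), the mechanism F := -2 if N >= -2 else -4 is discarded; F is fixed at 8.
J = F^2 + N  [with F=8, N=-1]  = 63
H = -N - J + 2F  [with N=-1, J=63, F=8]  = -46

-46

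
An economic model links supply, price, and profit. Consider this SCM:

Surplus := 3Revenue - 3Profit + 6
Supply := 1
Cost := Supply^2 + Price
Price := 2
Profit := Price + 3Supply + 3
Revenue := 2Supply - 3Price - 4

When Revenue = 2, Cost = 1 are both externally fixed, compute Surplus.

-12

The joint intervention fixes Revenue = 2, Cost = 1, removing each variable's own equation.
Profit = Price + 3Supply + 3  [with Price=2, Supply=1]  = 8
Surplus = 3Revenue - 3Profit + 6  [with Revenue=2, Profit=8]  = -12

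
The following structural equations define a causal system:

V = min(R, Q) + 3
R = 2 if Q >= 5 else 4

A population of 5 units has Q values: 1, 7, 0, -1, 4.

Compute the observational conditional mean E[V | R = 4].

4

Observing R=4 restricts to units where R's equation naturally yields 4: Q ∈ {1, 0, -1, 4}. In that subpopulation V = 4, 3, 2, 7, mean 4.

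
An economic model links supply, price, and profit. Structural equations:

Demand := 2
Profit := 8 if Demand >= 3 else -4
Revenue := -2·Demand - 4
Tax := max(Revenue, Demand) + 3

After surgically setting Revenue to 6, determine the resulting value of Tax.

The intervention breaks the incoming arrows to Revenue: Revenue := -2·Demand - 4 no longer applies, and Revenue = 6.
Tax = max(Revenue, Demand) + 3  [with Revenue=6, Demand=2]  = 9

9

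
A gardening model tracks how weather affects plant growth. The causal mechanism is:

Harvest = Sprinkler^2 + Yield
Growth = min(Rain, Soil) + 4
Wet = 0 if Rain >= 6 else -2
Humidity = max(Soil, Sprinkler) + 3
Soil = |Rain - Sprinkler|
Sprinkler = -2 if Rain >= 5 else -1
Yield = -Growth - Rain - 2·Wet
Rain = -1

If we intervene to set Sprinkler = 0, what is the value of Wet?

Under do(Sprinkler=0), the mechanism Sprinkler = -2 if Rain >= 5 else -1 is discarded; Sprinkler is fixed at 0.
Since Wet is not a descendant of the intervened variable, it is unaffected.
Wet = 0 if Rain >= 6 else -2  [with Rain=-1]  = -2

-2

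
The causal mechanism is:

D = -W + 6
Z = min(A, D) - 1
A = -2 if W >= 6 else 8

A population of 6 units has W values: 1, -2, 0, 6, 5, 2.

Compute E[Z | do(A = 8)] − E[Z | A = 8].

-0.8

The intervention sets A=8 in all 6 units regardless of W. Recomputing Z per unit gives 4, 7, 5, -1, 0, 3; average 3.
E[Z|A=8] averages over only the 5 units with A=8 (W = 1, -2, 0, 5, 2): Z = 4, 7, 5, 0, 3, mean 3.8.
Difference = 3 − 3.8 = -0.8.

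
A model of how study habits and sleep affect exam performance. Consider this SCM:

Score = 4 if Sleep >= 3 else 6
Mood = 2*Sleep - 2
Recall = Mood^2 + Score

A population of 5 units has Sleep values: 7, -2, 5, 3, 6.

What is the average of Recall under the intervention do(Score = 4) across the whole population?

76

do(Score=4) breaks Score's dependence on Sleep. With Score=4 fixed, Recall across the units is 148, 40, 68, 20, 104, mean 76.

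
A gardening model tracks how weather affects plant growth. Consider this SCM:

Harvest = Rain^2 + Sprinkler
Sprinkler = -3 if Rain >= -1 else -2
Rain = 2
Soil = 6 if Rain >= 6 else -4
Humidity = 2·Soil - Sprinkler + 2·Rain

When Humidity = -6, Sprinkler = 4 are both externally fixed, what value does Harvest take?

The joint intervention fixes Humidity = -6, Sprinkler = 4, removing each variable's own equation.
Harvest = Rain^2 + Sprinkler  [with Rain=2, Sprinkler=4]  = 8

8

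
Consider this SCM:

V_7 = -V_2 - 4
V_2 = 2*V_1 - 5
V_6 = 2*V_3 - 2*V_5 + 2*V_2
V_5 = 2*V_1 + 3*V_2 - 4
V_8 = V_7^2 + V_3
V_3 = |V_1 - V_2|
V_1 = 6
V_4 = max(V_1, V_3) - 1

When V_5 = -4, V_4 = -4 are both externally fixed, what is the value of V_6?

24

Setting V_5 = -4, V_4 = -4 by intervention discards those variables' equations.
V_2 = 2*V_1 - 5  [with V_1=6]  = 7
V_3 = |V_1 - V_2|  [with V_1=6, V_2=7]  = 1
V_6 = 2*V_3 - 2*V_5 + 2*V_2  [with V_3=1, V_5=-4, V_2=7]  = 24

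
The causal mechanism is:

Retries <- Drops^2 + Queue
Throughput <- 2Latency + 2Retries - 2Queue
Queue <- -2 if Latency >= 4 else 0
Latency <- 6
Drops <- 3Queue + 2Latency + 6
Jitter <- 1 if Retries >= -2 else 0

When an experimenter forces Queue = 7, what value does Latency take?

Under do(Queue=7), the mechanism Queue <- -2 if Latency >= 4 else 0 is discarded; Queue is fixed at 7.
Latency is not downstream of the intervention, so its value is determined by the original equations.

6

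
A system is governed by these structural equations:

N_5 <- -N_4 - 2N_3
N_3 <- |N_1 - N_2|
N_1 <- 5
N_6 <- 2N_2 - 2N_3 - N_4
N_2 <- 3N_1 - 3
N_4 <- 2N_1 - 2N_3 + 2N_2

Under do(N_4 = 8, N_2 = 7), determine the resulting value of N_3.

2

Setting N_4 = 8, N_2 = 7 by intervention discards those variables' equations.
N_3 = |N_1 - N_2|  [with N_1=5, N_2=7]  = 2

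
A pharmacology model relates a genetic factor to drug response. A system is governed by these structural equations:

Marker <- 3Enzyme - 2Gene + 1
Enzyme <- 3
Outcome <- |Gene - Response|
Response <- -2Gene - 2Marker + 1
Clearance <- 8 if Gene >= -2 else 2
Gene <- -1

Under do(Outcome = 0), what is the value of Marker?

12

do(Outcome=0) replaces the equation Outcome <- |Gene - Response| with the constant Outcome = 0.
Marker is not downstream of the intervention, so its value is determined by the original equations.
Marker = 3Enzyme - 2Gene + 1  [with Enzyme=3, Gene=-1]  = 12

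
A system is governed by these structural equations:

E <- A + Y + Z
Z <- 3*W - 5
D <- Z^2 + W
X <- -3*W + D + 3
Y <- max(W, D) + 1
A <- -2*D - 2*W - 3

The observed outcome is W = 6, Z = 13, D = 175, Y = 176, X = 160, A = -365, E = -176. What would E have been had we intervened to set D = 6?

-7

The intervention breaks the incoming arrows to D: D <- Z^2 + W no longer applies, and D = 6.
Z = 3*W - 5  [with W=6]  = 13
Y = max(W, D) + 1  [with W=6, D=6]  = 7
A = -2*D - 2*W - 3  [with D=6, W=6]  = -27
E = A + Y + Z  [with A=-27, Y=7, Z=13]  = -7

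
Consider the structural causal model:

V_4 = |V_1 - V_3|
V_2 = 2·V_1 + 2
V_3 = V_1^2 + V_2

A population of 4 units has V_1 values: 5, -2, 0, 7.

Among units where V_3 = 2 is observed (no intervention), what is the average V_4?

Observing V_3=2 restricts to units where V_3's equation naturally yields 2: V_1 ∈ {-2, 0}. In that subpopulation V_4 = 4, 2, mean 3.

3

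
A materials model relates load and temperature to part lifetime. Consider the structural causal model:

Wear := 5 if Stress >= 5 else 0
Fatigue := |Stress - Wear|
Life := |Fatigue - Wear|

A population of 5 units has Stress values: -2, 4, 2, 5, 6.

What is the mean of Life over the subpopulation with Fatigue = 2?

2

Observing Fatigue=2 restricts to units where Fatigue's equation naturally yields 2: Stress ∈ {-2, 2}. In that subpopulation Life = 2, 2, mean 2.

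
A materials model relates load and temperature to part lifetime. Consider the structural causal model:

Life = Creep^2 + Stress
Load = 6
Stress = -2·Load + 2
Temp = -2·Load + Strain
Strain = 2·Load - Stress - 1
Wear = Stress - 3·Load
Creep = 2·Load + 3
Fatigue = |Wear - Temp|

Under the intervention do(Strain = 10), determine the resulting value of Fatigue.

The intervention breaks the incoming arrows to Strain: Strain = 2·Load - Stress - 1 no longer applies, and Strain = 10.
Stress = -2·Load + 2  [with Load=6]  = -10
Temp = -2·Load + Strain  [with Load=6, Strain=10]  = -2
Wear = Stress - 3·Load  [with Stress=-10, Load=6]  = -28
Fatigue = |Wear - Temp|  [with Wear=-28, Temp=-2]  = 26

26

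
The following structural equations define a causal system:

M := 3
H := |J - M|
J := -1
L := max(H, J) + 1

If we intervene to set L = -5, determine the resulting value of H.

Under do(L=-5), the mechanism L := max(H, J) + 1 is discarded; L is fixed at -5.
Since H is not a descendant of the intervened variable, it is unaffected.
H = |J - M|  [with J=-1, M=3]  = 4

4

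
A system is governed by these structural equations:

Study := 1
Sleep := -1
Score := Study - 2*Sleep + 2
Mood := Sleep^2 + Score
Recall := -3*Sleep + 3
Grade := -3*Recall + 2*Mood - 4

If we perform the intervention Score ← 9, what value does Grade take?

The intervention breaks the incoming arrows to Score: Score := Study - 2*Sleep + 2 no longer applies, and Score = 9.
Mood = Sleep^2 + Score  [with Sleep=-1, Score=9]  = 10
Recall = -3*Sleep + 3  [with Sleep=-1]  = 6
Grade = -3*Recall + 2*Mood - 4  [with Recall=6, Mood=10]  = -2

-2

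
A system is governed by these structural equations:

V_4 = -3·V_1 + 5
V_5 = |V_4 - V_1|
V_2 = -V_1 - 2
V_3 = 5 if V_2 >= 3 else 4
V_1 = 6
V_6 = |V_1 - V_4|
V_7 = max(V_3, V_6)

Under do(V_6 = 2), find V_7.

Intervening sets V_6 = 2 and removes its equation (V_6 = |V_1 - V_4|).
V_2 = -V_1 - 2  [with V_1=6]  = -8
V_3 = 5 if V_2 >= 3 else 4  [with V_2=-8]  = 4
V_7 = max(V_3, V_6)  [with V_3=4, V_6=2]  = 4

4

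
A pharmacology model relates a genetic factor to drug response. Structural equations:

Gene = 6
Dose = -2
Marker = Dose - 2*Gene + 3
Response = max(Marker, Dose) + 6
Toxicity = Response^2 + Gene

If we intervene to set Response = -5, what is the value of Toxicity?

Intervening sets Response = -5 and removes its equation (Response = max(Marker, Dose) + 6).
Toxicity = Response^2 + Gene  [with Response=-5, Gene=6]  = 31

31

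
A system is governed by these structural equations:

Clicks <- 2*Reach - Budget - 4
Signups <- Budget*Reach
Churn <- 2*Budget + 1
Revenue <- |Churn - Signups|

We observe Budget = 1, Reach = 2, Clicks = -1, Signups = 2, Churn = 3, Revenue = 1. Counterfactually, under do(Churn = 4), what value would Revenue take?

2

The intervention breaks the incoming arrows to Churn: Churn <- 2*Budget + 1 no longer applies, and Churn = 4.
Signups = Budget*Reach  [with Budget=1, Reach=2]  = 2
Revenue = |Churn - Signups|  [with Churn=4, Signups=2]  = 2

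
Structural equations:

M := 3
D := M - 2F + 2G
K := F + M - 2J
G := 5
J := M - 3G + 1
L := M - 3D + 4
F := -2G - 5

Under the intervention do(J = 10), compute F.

The intervention breaks the incoming arrows to J: J := M - 3G + 1 no longer applies, and J = 10.
F is not downstream of the intervention, so its value is determined by the original equations.
F = -2G - 5  [with G=5]  = -15

-15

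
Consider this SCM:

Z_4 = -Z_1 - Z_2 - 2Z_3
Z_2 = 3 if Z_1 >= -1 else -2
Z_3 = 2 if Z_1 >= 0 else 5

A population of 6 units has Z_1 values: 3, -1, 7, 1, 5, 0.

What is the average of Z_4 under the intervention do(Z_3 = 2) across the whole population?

The intervention sets Z_3=2 in all 6 units regardless of Z_1. Recomputing Z_4 per unit gives -10, -6, -14, -8, -12, -7; average -9.5.

-9.5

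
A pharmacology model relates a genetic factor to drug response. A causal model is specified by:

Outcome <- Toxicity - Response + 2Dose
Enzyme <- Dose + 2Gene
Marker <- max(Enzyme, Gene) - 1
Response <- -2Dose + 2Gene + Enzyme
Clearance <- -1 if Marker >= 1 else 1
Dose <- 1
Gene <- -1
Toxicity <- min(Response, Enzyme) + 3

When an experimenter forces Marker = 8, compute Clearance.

-1

The intervention breaks the incoming arrows to Marker: Marker <- max(Enzyme, Gene) - 1 no longer applies, and Marker = 8.
Clearance = -1 if Marker >= 1 else 1  [with Marker=8]  = -1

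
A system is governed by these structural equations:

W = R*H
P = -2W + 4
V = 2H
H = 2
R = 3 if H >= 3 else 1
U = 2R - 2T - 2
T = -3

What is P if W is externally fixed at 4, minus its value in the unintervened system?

Under do(W=4), the mechanism W = R*H is discarded; W is fixed at 4.
P = -2W + 4  [with W=4]  = -4
Without intervention: R = 3 if H >= 3 else 1  [with H=2]  = 1; W = R*H  [with R=1, H=2]  = 2; P = -2W + 4  [with W=2]  = 0.
Change = -4 − 0 = -4.

-4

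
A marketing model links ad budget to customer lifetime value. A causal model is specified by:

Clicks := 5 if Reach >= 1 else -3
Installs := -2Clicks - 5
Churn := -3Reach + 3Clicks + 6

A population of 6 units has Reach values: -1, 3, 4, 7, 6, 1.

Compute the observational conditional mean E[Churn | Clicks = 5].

8.4

Conditioning on Clicks=5 selects the 5 unit(s) with Reach ∈ {3, 4, 7, 6, 1}. Their Churn values: 12, 9, 0, 3, 18. Mean = 8.4.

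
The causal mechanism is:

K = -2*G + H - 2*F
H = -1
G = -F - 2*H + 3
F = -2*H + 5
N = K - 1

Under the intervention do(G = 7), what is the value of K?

-29

The intervention breaks the incoming arrows to G: G = -F - 2*H + 3 no longer applies, and G = 7.
F = -2*H + 5  [with H=-1]  = 7
K = -2*G + H - 2*F  [with G=7, H=-1, F=7]  = -29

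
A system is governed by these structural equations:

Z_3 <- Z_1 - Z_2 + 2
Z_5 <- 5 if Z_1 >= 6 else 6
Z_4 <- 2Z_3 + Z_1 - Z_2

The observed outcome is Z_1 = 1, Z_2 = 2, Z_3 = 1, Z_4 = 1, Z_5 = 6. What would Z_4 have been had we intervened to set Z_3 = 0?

The intervention breaks the incoming arrows to Z_3: Z_3 <- Z_1 - Z_2 + 2 no longer applies, and Z_3 = 0.
Z_4 = 2Z_3 + Z_1 - Z_2  [with Z_3=0, Z_1=1, Z_2=2]  = -1

-1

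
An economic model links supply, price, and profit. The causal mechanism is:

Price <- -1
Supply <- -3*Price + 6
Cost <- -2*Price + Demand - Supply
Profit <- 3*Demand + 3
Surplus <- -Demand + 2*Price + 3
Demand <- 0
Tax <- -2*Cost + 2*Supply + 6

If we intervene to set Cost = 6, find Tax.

12

Intervening sets Cost = 6 and removes its equation (Cost <- -2*Price + Demand - Supply).
Supply = -3*Price + 6  [with Price=-1]  = 9
Tax = -2*Cost + 2*Supply + 6  [with Cost=6, Supply=9]  = 12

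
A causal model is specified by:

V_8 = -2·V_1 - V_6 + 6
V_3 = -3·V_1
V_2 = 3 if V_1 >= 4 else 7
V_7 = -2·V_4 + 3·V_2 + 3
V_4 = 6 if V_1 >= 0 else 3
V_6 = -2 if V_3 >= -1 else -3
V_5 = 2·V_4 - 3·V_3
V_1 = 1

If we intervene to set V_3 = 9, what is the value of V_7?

12

The intervention breaks the incoming arrows to V_3: V_3 = -3·V_1 no longer applies, and V_3 = 9.
V_7 is not downstream of the intervention, so its value is determined by the original equations.
V_2 = 3 if V_1 >= 4 else 7  [with V_1=1]  = 7
V_4 = 6 if V_1 >= 0 else 3  [with V_1=1]  = 6
V_7 = -2·V_4 + 3·V_2 + 3  [with V_4=6, V_2=7]  = 12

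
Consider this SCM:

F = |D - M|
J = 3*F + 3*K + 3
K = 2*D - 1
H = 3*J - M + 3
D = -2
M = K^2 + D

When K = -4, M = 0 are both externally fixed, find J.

Under do(K = -4, M = 0), each intervened variable's structural equation is replaced by its fixed value.
F = |D - M|  [with D=-2, M=0]  = 2
J = 3*F + 3*K + 3  [with F=2, K=-4]  = -3

-3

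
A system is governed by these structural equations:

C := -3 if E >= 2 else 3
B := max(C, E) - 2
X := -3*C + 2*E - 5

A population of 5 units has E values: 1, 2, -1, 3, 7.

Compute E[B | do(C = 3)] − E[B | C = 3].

do(C=3) breaks C's dependence on E. With C=3 fixed, B across the units is 1, 1, 1, 1, 5, mean 1.8.
E[B|C=3] averages over only the 2 units with C=3 (E = 1, -1): B = 1, 1, mean 1.
Difference = 1.8 − 1 = 0.8.

0.8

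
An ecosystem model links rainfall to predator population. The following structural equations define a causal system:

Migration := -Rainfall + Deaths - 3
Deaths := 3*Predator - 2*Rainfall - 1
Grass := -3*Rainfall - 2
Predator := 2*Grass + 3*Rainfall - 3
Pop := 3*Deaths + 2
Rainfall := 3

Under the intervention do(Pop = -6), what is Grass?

-11

do(Pop=-6) replaces the equation Pop := 3*Deaths + 2 with the constant Pop = -6.
Grass is not downstream of the intervention, so its value is determined by the original equations.
Grass = -3*Rainfall - 2  [with Rainfall=3]  = -11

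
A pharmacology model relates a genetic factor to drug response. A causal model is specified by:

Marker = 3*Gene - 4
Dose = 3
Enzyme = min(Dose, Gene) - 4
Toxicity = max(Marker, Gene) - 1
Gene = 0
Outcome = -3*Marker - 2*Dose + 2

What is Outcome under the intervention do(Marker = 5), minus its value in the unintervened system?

-27

Under do(Marker=5), the mechanism Marker = 3*Gene - 4 is discarded; Marker is fixed at 5.
Outcome = -3*Marker - 2*Dose + 2  [with Marker=5, Dose=3]  = -19
Without intervention: Marker = 3*Gene - 4  [with Gene=0]  = -4; Outcome = -3*Marker - 2*Dose + 2  [with Marker=-4, Dose=3]  = 8.
Change = -19 − 8 = -27.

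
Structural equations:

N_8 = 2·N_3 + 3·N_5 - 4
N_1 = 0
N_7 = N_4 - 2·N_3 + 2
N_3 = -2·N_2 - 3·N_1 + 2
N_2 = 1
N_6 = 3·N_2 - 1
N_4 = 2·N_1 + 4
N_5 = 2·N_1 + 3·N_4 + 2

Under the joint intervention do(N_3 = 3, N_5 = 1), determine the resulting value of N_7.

0

Under do(N_3 = 3, N_5 = 1), each intervened variable's structural equation is replaced by its fixed value.
N_4 = 2·N_1 + 4  [with N_1=0]  = 4
N_7 = N_4 - 2·N_3 + 2  [with N_4=4, N_3=3]  = 0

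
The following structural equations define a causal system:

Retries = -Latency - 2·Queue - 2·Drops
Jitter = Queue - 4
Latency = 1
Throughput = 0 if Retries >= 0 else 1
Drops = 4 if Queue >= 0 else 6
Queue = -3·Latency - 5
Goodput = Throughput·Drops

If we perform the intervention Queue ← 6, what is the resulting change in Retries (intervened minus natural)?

Under do(Queue=6), the mechanism Queue = -3·Latency - 5 is discarded; Queue is fixed at 6.
Drops = 4 if Queue >= 0 else 6  [with Queue=6]  = 4
Retries = -Latency - 2·Queue - 2·Drops  [with Latency=1, Queue=6, Drops=4]  = -21
Without intervention: Queue = -3·Latency - 5  [with Latency=1]  = -8; Drops = 4 if Queue >= 0 else 6  [with Queue=-8]  = 6; Retries = -Latency - 2·Queue - 2·Drops  [with Latency=1, Queue=-8, Drops=6]  = 3.
Change = -21 − 3 = -24.

-24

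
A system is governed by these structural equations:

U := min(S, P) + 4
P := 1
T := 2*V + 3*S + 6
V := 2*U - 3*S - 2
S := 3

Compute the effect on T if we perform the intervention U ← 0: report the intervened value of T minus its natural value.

-20

do(U=0) replaces the equation U := min(S, P) + 4 with the constant U = 0.
V = 2*U - 3*S - 2  [with U=0, S=3]  = -11
T = 2*V + 3*S + 6  [with V=-11, S=3]  = -7
Without intervention: U = min(S, P) + 4  [with S=3, P=1]  = 5; V = 2*U - 3*S - 2  [with U=5, S=3]  = -1; T = 2*V + 3*S + 6  [with V=-1, S=3]  = 13.
Change = -7 − 13 = -20.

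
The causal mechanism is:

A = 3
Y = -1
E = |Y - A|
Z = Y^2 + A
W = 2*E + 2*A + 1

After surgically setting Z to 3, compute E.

Under do(Z=3), the mechanism Z = Y^2 + A is discarded; Z is fixed at 3.
Since E is not a descendant of the intervened variable, it is unaffected.
E = |Y - A|  [with Y=-1, A=3]  = 4

4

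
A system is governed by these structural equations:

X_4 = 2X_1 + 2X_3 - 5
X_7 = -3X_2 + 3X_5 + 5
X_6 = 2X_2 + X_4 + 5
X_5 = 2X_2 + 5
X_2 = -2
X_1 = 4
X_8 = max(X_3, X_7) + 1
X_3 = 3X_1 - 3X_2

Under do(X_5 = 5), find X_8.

do(X_5=5) replaces the equation X_5 = 2X_2 + 5 with the constant X_5 = 5.
X_3 = 3X_1 - 3X_2  [with X_1=4, X_2=-2]  = 18
X_7 = -3X_2 + 3X_5 + 5  [with X_2=-2, X_5=5]  = 26
X_8 = max(X_3, X_7) + 1  [with X_3=18, X_7=26]  = 27

27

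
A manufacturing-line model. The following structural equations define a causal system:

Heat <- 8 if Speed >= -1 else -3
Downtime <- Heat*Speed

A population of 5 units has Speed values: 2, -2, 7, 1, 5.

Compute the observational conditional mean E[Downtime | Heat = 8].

E[Downtime|Heat=8] averages over only the 4 units with Heat=8 (Speed = 2, 7, 1, 5): Downtime = 16, 56, 8, 40, mean 30.

30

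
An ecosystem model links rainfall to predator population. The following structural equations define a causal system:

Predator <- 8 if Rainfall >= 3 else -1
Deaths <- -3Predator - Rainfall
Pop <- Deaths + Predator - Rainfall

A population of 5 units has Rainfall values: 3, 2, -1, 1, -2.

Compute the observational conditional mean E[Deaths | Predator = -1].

3

Conditioning on Predator=-1 selects the 4 unit(s) with Rainfall ∈ {2, -1, 1, -2}. Their Deaths values: 1, 4, 2, 5. Mean = 3.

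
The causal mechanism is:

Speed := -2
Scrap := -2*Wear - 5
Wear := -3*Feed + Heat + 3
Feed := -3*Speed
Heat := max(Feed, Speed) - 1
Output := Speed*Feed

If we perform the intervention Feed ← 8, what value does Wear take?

Under do(Feed=8), the mechanism Feed := -3*Speed is discarded; Feed is fixed at 8.
Heat = max(Feed, Speed) - 1  [with Feed=8, Speed=-2]  = 7
Wear = -3*Feed + Heat + 3  [with Feed=8, Heat=7]  = -14

-14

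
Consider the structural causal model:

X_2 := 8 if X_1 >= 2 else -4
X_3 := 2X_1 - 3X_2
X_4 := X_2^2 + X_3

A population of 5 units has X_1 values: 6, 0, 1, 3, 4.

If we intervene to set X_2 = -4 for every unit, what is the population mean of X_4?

33.6

do(X_2=-4) breaks X_2's dependence on X_1. With X_2=-4 fixed, X_4 across the units is 40, 28, 30, 34, 36, mean 33.6.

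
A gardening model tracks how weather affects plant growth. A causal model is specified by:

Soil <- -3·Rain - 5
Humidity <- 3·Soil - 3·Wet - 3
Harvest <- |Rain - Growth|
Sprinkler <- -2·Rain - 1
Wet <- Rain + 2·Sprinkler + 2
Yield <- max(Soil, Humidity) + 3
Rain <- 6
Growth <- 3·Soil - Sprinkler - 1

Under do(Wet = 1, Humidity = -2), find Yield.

1

Setting Wet = 1, Humidity = -2 by intervention discards those variables' equations.
Soil = -3·Rain - 5  [with Rain=6]  = -23
Yield = max(Soil, Humidity) + 3  [with Soil=-23, Humidity=-2]  = 1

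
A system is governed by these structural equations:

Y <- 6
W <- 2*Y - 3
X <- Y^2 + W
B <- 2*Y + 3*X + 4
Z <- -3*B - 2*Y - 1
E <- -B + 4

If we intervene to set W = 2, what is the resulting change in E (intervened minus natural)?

21

Under do(W=2), the mechanism W <- 2*Y - 3 is discarded; W is fixed at 2.
X = Y^2 + W  [with Y=6, W=2]  = 38
B = 2*Y + 3*X + 4  [with Y=6, X=38]  = 130
E = -B + 4  [with B=130]  = -126
Without intervention: W = 2*Y - 3  [with Y=6]  = 9; X = Y^2 + W  [with Y=6, W=9]  = 45; B = 2*Y + 3*X + 4  [with Y=6, X=45]  = 151; E = -B + 4  [with B=151]  = -147.
Change = -126 − (-147) = 21.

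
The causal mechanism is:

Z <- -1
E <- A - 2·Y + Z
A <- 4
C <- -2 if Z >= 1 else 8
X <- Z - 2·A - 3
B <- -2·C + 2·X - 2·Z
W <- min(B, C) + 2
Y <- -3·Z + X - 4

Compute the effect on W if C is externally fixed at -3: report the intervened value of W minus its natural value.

Intervening sets C = -3 and removes its equation (C <- -2 if Z >= 1 else 8).
X = Z - 2·A - 3  [with Z=-1, A=4]  = -12
B = -2·C + 2·X - 2·Z  [with C=-3, X=-12, Z=-1]  = -16
W = min(B, C) + 2  [with B=-16, C=-3]  = -14
Without intervention: X = Z - 2·A - 3  [with Z=-1, A=4]  = -12; C = -2 if Z >= 1 else 8  [with Z=-1]  = 8; B = -2·C + 2·X - 2·Z  [with C=8, X=-12, Z=-1]  = -38; W = min(B, C) + 2  [with B=-38, C=8]  = -36.
Change = -14 − (-36) = 22.

22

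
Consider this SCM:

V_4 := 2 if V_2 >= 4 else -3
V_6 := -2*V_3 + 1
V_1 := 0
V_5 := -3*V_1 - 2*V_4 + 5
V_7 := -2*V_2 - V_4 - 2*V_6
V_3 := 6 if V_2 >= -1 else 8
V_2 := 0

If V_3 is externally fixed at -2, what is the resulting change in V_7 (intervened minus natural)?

The intervention breaks the incoming arrows to V_3: V_3 := 6 if V_2 >= -1 else 8 no longer applies, and V_3 = -2.
V_4 = 2 if V_2 >= 4 else -3  [with V_2=0]  = -3
V_6 = -2*V_3 + 1  [with V_3=-2]  = 5
V_7 = -2*V_2 - V_4 - 2*V_6  [with V_2=0, V_4=-3, V_6=5]  = -7
Without intervention: V_3 = 6 if V_2 >= -1 else 8  [with V_2=0]  = 6; V_4 = 2 if V_2 >= 4 else -3  [with V_2=0]  = -3; V_6 = -2*V_3 + 1  [with V_3=6]  = -11; V_7 = -2*V_2 - V_4 - 2*V_6  [with V_2=0, V_4=-3, V_6=-11]  = 25.
Change = -7 − 25 = -32.

-32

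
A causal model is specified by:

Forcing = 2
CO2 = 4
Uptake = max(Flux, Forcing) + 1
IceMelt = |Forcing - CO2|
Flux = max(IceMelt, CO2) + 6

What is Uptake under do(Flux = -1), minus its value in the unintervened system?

-8

Intervening sets Flux = -1 and removes its equation (Flux = max(IceMelt, CO2) + 6).
Uptake = max(Flux, Forcing) + 1  [with Flux=-1, Forcing=2]  = 3
Without intervention: IceMelt = |Forcing - CO2|  [with Forcing=2, CO2=4]  = 2; Flux = max(IceMelt, CO2) + 6  [with IceMelt=2, CO2=4]  = 10; Uptake = max(Flux, Forcing) + 1  [with Flux=10, Forcing=2]  = 11.
Change = 3 − 11 = -8.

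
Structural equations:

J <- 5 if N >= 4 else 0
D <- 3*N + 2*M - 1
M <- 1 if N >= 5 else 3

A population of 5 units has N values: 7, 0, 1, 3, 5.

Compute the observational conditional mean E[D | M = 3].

Observing M=3 restricts to units where M's equation naturally yields 3: N ∈ {0, 1, 3}. In that subpopulation D = 5, 8, 14, mean 9.

9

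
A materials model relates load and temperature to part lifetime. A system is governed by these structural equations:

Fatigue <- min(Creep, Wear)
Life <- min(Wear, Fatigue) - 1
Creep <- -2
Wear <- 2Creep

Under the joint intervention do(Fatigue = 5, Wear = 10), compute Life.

The joint intervention fixes Fatigue = 5, Wear = 10, removing each variable's own equation.
Life = min(Wear, Fatigue) - 1  [with Wear=10, Fatigue=5]  = 4

4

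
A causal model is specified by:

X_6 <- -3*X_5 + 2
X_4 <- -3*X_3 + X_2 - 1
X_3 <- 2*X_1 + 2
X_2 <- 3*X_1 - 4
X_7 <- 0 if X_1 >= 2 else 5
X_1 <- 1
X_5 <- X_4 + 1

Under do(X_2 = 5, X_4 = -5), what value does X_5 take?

-4

Setting X_2 = 5, X_4 = -5 by intervention discards those variables' equations.
X_5 = X_4 + 1  [with X_4=-5]  = -4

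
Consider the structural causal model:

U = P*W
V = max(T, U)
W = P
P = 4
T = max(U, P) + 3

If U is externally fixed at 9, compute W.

4

Under do(U=9), the mechanism U = P*W is discarded; U is fixed at 9.
Since W is not a descendant of the intervened variable, it is unaffected.
W = P  [with P=4]  = 4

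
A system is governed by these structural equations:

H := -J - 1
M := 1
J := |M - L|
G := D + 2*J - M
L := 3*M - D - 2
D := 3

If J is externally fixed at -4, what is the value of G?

-6

Intervening sets J = -4 and removes its equation (J := |M - L|).
G = D + 2*J - M  [with D=3, J=-4, M=1]  = -6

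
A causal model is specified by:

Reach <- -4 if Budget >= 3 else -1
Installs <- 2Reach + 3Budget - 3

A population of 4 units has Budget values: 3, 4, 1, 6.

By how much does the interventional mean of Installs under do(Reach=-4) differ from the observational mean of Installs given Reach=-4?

Under do(Reach=-4), Reach's equation is replaced by Reach=-4 for every unit. Per-unit Installs: -2, 1, -8, 7. Mean = -0.5.
Conditioning on Reach=-4 selects the 3 unit(s) with Budget ∈ {3, 4, 6}. Their Installs values: -2, 1, 7. Mean = 2.
Difference = -0.5 − 2 = -2.5.

-2.5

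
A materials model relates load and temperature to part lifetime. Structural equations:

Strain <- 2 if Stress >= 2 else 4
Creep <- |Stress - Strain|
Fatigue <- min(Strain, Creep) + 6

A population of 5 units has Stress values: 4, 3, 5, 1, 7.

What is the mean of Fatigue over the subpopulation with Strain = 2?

Observing Strain=2 restricts to units where Strain's equation naturally yields 2: Stress ∈ {4, 3, 5, 7}. In that subpopulation Fatigue = 8, 7, 8, 8, mean 7.75.

7.75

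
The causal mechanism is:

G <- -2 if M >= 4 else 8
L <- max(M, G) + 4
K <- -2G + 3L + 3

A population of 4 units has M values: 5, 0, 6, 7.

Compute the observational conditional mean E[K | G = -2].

37

E[K|G=-2] averages over only the 3 units with G=-2 (M = 5, 6, 7): K = 34, 37, 40, mean 37.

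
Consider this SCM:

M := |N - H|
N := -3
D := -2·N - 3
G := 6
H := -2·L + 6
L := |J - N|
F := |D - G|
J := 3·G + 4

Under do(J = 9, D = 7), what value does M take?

The joint intervention fixes J = 9, D = 7, removing each variable's own equation.
L = |J - N|  [with J=9, N=-3]  = 12
H = -2·L + 6  [with L=12]  = -18
M = |N - H|  [with N=-3, H=-18]  = 15

15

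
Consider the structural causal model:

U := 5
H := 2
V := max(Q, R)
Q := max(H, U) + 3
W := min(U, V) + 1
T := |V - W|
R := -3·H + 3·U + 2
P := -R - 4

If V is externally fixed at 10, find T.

4

do(V=10) replaces the equation V := max(Q, R) with the constant V = 10.
W = min(U, V) + 1  [with U=5, V=10]  = 6
T = |V - W|  [with V=10, W=6]  = 4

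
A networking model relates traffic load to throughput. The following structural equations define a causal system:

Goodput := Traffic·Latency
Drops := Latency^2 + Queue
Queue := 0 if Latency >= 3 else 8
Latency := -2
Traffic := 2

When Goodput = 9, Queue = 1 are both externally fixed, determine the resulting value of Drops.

Under do(Goodput = 9, Queue = 1), each intervened variable's structural equation is replaced by its fixed value.
Drops = Latency^2 + Queue  [with Latency=-2, Queue=1]  = 5

5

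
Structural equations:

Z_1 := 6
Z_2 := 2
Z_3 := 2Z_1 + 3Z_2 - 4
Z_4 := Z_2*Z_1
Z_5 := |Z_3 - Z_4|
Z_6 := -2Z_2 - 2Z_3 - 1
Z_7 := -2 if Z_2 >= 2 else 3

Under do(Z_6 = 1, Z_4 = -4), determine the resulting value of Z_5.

Setting Z_6 = 1, Z_4 = -4 by intervention discards those variables' equations.
Z_3 = 2Z_1 + 3Z_2 - 4  [with Z_1=6, Z_2=2]  = 14
Z_5 = |Z_3 - Z_4|  [with Z_3=14, Z_4=-4]  = 18

18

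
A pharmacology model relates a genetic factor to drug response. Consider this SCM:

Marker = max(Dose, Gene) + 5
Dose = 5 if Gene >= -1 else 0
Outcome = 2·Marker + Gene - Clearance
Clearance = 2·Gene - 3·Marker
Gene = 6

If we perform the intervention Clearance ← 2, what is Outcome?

Intervening sets Clearance = 2 and removes its equation (Clearance = 2·Gene - 3·Marker).
Dose = 5 if Gene >= -1 else 0  [with Gene=6]  = 5
Marker = max(Dose, Gene) + 5  [with Dose=5, Gene=6]  = 11
Outcome = 2·Marker + Gene - Clearance  [with Marker=11, Gene=6, Clearance=2]  = 26

26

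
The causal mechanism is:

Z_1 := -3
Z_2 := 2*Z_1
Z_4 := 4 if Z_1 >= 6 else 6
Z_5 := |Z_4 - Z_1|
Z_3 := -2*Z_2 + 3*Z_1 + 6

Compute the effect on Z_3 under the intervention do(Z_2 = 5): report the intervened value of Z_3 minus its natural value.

The intervention breaks the incoming arrows to Z_2: Z_2 := 2*Z_1 no longer applies, and Z_2 = 5.
Z_3 = -2*Z_2 + 3*Z_1 + 6  [with Z_2=5, Z_1=-3]  = -13
Without intervention: Z_2 = 2*Z_1  [with Z_1=-3]  = -6; Z_3 = -2*Z_2 + 3*Z_1 + 6  [with Z_2=-6, Z_1=-3]  = 9.
Change = -13 − 9 = -22.

-22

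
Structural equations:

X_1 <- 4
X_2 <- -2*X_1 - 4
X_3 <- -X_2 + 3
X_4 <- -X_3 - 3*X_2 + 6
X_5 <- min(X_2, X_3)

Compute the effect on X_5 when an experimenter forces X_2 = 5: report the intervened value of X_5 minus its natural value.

do(X_2=5) replaces the equation X_2 <- -2*X_1 - 4 with the constant X_2 = 5.
X_3 = -X_2 + 3  [with X_2=5]  = -2
X_5 = min(X_2, X_3)  [with X_2=5, X_3=-2]  = -2
Without intervention: X_2 = -2*X_1 - 4  [with X_1=4]  = -12; X_3 = -X_2 + 3  [with X_2=-12]  = 15; X_5 = min(X_2, X_3)  [with X_2=-12, X_3=15]  = -12.
Change = -2 − (-12) = 10.

10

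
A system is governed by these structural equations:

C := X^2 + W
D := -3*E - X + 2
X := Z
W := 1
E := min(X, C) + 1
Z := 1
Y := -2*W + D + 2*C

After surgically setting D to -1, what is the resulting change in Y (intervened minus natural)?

4

Intervening sets D = -1 and removes its equation (D := -3*E - X + 2).
X = Z  [with Z=1]  = 1
C = X^2 + W  [with X=1, W=1]  = 2
Y = -2*W + D + 2*C  [with W=1, D=-1, C=2]  = 1
Without intervention: X = Z  [with Z=1]  = 1; C = X^2 + W  [with X=1, W=1]  = 2; E = min(X, C) + 1  [with X=1, C=2]  = 2; D = -3*E - X + 2  [with E=2, X=1]  = -5; Y = -2*W + D + 2*C  [with W=1, D=-5, C=2]  = -3.
Change = 1 − (-3) = 4.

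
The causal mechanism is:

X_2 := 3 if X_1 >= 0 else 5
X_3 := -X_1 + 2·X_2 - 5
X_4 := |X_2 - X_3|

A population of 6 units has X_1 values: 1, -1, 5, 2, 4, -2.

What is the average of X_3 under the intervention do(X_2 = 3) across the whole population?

-0.5

Every unit gets X_2=3 under the intervention. X_3 values become 0, 2, -4, -1, -3, 3; E[X_3|do(X_2=3)] = -0.5.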